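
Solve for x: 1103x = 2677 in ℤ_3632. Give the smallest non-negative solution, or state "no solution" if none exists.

First find gcd(1103, 3632):
3632 = 3·1103 + 323
1103 = 3·323 + 134
323 = 2·134 + 55
134 = 2·55 + 24
55 = 2·24 + 7
24 = 3·7 + 3
7 = 2·3 + 1
3 = 3·1 + 0
gcd = 1, so a unique solution mod 3632 exists.
Back-substitute for the Bézout coefficients:
1 = 7 − 2·3
1 = −2·24 + 7·7
1 = 7·55 − 16·24
1 = −16·134 + 39·55
1 = 39·323 − 94·134
1 = −94·1103 + 321·323
1 = 321·3632 − 1057·1103
So 1103·(-1057) ≡ 1 (mod 3632), giving 1103⁻¹ ≡ 2575.
x ≡ 1103⁻¹·2677 ≡ 2575·2677 ≡ 3371 (mod 3632).

3371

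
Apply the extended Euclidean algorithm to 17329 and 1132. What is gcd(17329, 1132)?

1

Euclidean algorithm:
17329 = 15·1132 + 349
1132 = 3·349 + 85
349 = 4·85 + 9
85 = 9·9 + 4
9 = 2·4 + 1
4 = 4·1 + 0
gcd(17329, 1132) = 1.
Back-substituting:
1 = 9 − 2·4
1 = −2·85 + 19·9
1 = 19·349 − 78·85
1 = −78·1132 + 253·349
1 = 253·17329 − 3873·1132
So 1 = (253)·17329 + (-3873)·1132.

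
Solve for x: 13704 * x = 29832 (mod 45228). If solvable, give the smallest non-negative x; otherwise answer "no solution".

220

First find gcd(13704, 45228):
45228 = 3*13704 + 4116
13704 = 3*4116 + 1356
4116 = 3*1356 + 48
1356 = 28*48 + 12
48 = 4*12 + 0
gcd = 12 and 12 | 29832, so solutions exist. Divide through by 12: 1142x ≡ 2486 (mod 3769).
Now find 1142⁻¹ mod 3769:
3769 = 3×1142 + 343
1142 = 3×343 + 113
343 = 3×113 + 4
113 = 28×4 + 1
4 = 4×1 + 0
Back-substitute:
1 = 113 − 28·4
1 = −28·343 + 85·113
1 = 85·1142 − 283·343
1 = −283·3769 + 934·1142
So 1142⁻¹ ≡ 934 (mod 3769).
Then x ≡ 934·2486 ≡ 220 (mod 3769); the smallest non-negative solution is x = 220.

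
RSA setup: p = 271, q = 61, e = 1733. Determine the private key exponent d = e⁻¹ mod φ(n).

φ(n) = (p−1)(q−1) = 270·60 = 16200.
Need d with 1733·d ≡ 1 (mod 16200). Apply the extended Euclidean algorithm:
16200 = 9×1733 + 603
1733 = 2×603 + 527
603 = 1×527 + 76
527 = 6×76 + 71
76 = 1×71 + 5
71 = 14×5 + 1
5 = 5×1 + 0
Back-substitute:
1 = 71 − 14·5
1 = −14·76 + 15·71
1 = 15·527 − 104·76
1 = −104·603 + 119·527
1 = 119·1733 − 342·603
1 = −342·16200 + 3197·1733
So 1733·3197 ≡ 1 (mod 16200), hence d = 3197.

3197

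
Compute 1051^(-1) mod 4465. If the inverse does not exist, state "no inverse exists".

Run Euclid on (4465, 1051):
4465 = 4×1051 + 261
1051 = 4×261 + 7
261 = 37×7 + 2
7 = 3×2 + 1
2 = 2×1 + 0
The gcd is 1. Working backward:
1 = 7 − 3·2
1 = −3·261 + 112·7
1 = 112·1051 − 451·261
1 = −451·4465 + 1916·1051
So 1051·1916 ≡ 1 (mod 4465).

1916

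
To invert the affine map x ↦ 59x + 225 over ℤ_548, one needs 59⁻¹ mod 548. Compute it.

483

Run Euclid on (548, 59):
548 = 9*59 + 17
59 = 3*17 + 8
17 = 2*8 + 1
8 = 8*1 + 0
The gcd is 1. Working backward:
1 = 17 − 2·8
1 = −2·59 + 7·17
1 = 7·548 − 65·59
So 59·(-65) ≡ 1 (mod 548), and -65 ≡ 483 (mod 548).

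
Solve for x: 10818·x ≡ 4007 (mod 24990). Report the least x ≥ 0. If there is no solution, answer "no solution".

gcd(10818, 24990):
24990 = 2·10818 + 3354
10818 = 3·3354 + 756
3354 = 4·756 + 330
756 = 2·330 + 96
330 = 3·96 + 42
96 = 2·42 + 12
42 = 3·12 + 6
12 = 2·6 + 0
gcd = 6, but 6 ∤ 4007, so the congruence has no solution.

no solution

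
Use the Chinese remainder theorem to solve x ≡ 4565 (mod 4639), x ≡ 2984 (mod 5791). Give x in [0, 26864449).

Write x = 4565 + 4639·k. Then 4639·k ≡ 2984 − 4565 ≡ 4210 (mod 5791).
Need 4639⁻¹ mod 5791. Extended Euclid on (5791, 4639):
5791 = 1*4639 + 1152
4639 = 4*1152 + 31
1152 = 37*31 + 5
31 = 6*5 + 1
5 = 5*1 + 0
Back-substitute:
1 = 31 − 6·5
1 = −6·1152 + 223·31
1 = 223·4639 − 898·1152
1 = −898·5791 + 1121·4639
4639⁻¹ ≡ 1121 (mod 5791), so k ≡ 1121·4210 ≡ 5536 (mod 5791).
x = 4565 + 4639·5536 = 25686069.

25686069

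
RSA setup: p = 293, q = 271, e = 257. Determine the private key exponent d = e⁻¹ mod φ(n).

φ(n) = (p−1)(q−1) = 292·270 = 78840.
Need d with 257·d ≡ 1 (mod 78840). Apply the extended Euclidean algorithm:
78840 = 306×257 + 198
257 = 1×198 + 59
198 = 3×59 + 21
59 = 2×21 + 17
21 = 1×17 + 4
17 = 4×4 + 1
4 = 4×1 + 0
Back-substitute:
1 = 17 − 4·4
1 = −4·21 + 5·17
1 = 5·59 − 14·21
1 = −14·198 + 47·59
1 = 47·257 − 61·198
1 = −61·78840 + 18713·257
So 257·18713 ≡ 1 (mod 78840), hence d = 18713.

18713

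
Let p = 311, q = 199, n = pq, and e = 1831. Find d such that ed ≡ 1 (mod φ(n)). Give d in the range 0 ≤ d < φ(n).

φ(n) = (p−1)(q−1) = 310·198 = 61380.
Need d with 1831·d ≡ 1 (mod 61380). Apply the extended Euclidean algorithm:
61380 = 33·1831 + 957
1831 = 1·957 + 874
957 = 1·874 + 83
874 = 10·83 + 44
83 = 1·44 + 39
44 = 1·39 + 5
39 = 7·5 + 4
5 = 1·4 + 1
4 = 4·1 + 0
Back-substitute:
1 = 5 − 4
1 = −39 + 8·5
1 = 8·44 − 9·39
1 = −9·83 + 17·44
1 = 17·874 − 179·83
1 = −179·957 + 196·874
1 = 196·1831 − 375·957
1 = −375·61380 + 12571·1831
So 1831·12571 ≡ 1 (mod 61380), hence d = 12571.

12571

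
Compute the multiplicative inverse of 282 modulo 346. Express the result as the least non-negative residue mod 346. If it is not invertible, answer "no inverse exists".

no inverse exists

Compute gcd(282, 346):
346 = 1×282 + 64
282 = 4×64 + 26
64 = 2×26 + 12
26 = 2×12 + 2
12 = 6×2 + 0
gcd(282, 346) = 2 ≠ 1, so 282 has no multiplicative inverse modulo 346.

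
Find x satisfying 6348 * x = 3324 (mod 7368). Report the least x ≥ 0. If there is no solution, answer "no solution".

First find gcd(6348, 7368):
7368 = 1·6348 + 1020
6348 = 6·1020 + 228
1020 = 4·228 + 108
228 = 2·108 + 12
108 = 9·12 + 0
gcd = 12 and 12 | 3324, so solutions exist. Divide through by 12: 529x ≡ 277 (mod 614).
Now find 529⁻¹ mod 614:
614 = 1·529 + 85
529 = 6·85 + 19
85 = 4·19 + 9
19 = 2·9 + 1
9 = 9·1 + 0
Back-substitute:
1 = 19 − 2·9
1 = −2·85 + 9·19
1 = 9·529 − 56·85
1 = −56·614 + 65·529
So 529⁻¹ ≡ 65 (mod 614).
Then x ≡ 65·277 ≡ 199 (mod 614); the smallest non-negative solution is x = 199.

199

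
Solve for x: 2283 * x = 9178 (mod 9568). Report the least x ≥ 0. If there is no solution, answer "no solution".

First find gcd(2283, 9568):
9568 = 4·2283 + 436
2283 = 5·436 + 103
436 = 4·103 + 24
103 = 4·24 + 7
24 = 3·7 + 3
7 = 2·3 + 1
3 = 3·1 + 0
gcd = 1, so a unique solution mod 9568 exists.
Back-substitute for the Bézout coefficients:
1 = 7 − 2·3
1 = −2·24 + 7·7
1 = 7·103 − 30·24
1 = −30·436 + 127·103
1 = 127·2283 − 665·436
1 = −665·9568 + 2787·2283
So 2283·(2787) ≡ 1 (mod 9568), giving 2283⁻¹ ≡ 2787.
x ≡ 2283⁻¹·9178 ≡ 2787·9178 ≡ 3822 (mod 9568).

3822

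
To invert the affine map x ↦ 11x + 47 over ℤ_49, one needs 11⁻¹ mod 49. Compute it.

Apply the Euclidean algorithm to 49 and 11:
49 = 4·11 + 5
11 = 2·5 + 1
5 = 5·1 + 0
gcd = 1, so the inverse exists. Back-substitute:
1 = 11 − 2·5
1 = −2·49 + 9·11
So 11·9 ≡ 1 (mod 49).

9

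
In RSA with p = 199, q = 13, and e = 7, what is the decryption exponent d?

679

φ(n) = (p−1)(q−1) = 198·12 = 2376.
Need d with 7·d ≡ 1 (mod 2376). Apply the extended Euclidean algorithm:
2376 = 339*7 + 3
7 = 2*3 + 1
3 = 3*1 + 0
Back-substitute:
1 = 7 − 2·3
1 = −2·2376 + 679·7
So 7·679 ≡ 1 (mod 2376), hence d = 679.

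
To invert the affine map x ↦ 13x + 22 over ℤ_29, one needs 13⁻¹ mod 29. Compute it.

Extended Euclidean algorithm:
29 = 2*13 + 3
13 = 4*3 + 1
3 = 3*1 + 0
gcd = 1, so the inverse exists. Back-substitute:
1 = 13 − 4·3
1 = −4·29 + 9·13
So 13·9 ≡ 1 (mod 29).

9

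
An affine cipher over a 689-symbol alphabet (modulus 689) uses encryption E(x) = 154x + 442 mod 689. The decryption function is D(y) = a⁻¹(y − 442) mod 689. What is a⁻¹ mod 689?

Extended Euclidean algorithm:
689 = 4*154 + 73
154 = 2*73 + 8
73 = 9*8 + 1
8 = 8*1 + 0
Since gcd(154, 689) = 1, back-substitute to write 1 as a combination:
1 = 73 − 9·8
1 = −9·154 + 19·73
1 = 19·689 − 85·154
So 154·(-85) ≡ 1 (mod 689), and -85 ≡ 604 (mod 689).

604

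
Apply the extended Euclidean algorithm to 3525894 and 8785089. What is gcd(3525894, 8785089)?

9

Apply Euclid's algorithm to 8785089 and 3525894:
8785089 = 2*3525894 + 1733301
3525894 = 2*1733301 + 59292
1733301 = 29*59292 + 13833
59292 = 4*13833 + 3960
13833 = 3*3960 + 1953
3960 = 2*1953 + 54
1953 = 36*54 + 9
54 = 6*9 + 0
gcd(3525894, 8785089) = 9.
Back-substituting:
9 = 1953 − 36·54
9 = −36·3960 + 73·1953
9 = 73·13833 − 255·3960
9 = −255·59292 + 1093·13833
9 = 1093·1733301 − 31952·59292
9 = −31952·3525894 + 64997·1733301
9 = 64997·8785089 − 161946·3525894
So 9 = (64997)·8785089 + (-161946)·3525894.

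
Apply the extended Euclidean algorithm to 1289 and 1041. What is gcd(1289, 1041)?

Repeated division:
1289 = 1×1041 + 248
1041 = 4×248 + 49
248 = 5×49 + 3
49 = 16×3 + 1
3 = 3×1 + 0
gcd(1289, 1041) = 1.
Back-substituting:
1 = 49 − 16·3
1 = −16·248 + 81·49
1 = 81·1041 − 340·248
1 = −340·1289 + 421·1041
So 1 = (-340)·1289 + (421)·1041.

1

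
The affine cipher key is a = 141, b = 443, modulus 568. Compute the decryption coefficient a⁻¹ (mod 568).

141

Apply the Euclidean algorithm to 568 and 141:
568 = 4×141 + 4
141 = 35×4 + 1
4 = 4×1 + 0
The gcd is 1. Working backward:
1 = 141 − 35·4
1 = −35·568 + 141·141
So 141·141 ≡ 1 (mod 568).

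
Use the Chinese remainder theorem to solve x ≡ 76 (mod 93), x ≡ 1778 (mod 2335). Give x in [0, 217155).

Write x = 76 + 93·k. Then 93·k ≡ 1778 − 76 ≡ 1702 (mod 2335).
Need 93⁻¹ mod 2335. Extended Euclid on (2335, 93):
2335 = 25*93 + 10
93 = 9*10 + 3
10 = 3*3 + 1
3 = 3*1 + 0
Back-substitute:
1 = 10 − 3·3
1 = −3·93 + 28·10
1 = 28·2335 − 703·93
93⁻¹ ≡ 1632 (mod 2335), so k ≡ 1632·1702 ≡ 1349 (mod 2335).
x = 76 + 93·1349 = 125533.

125533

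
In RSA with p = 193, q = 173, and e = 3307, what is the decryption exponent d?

φ(n) = (p−1)(q−1) = 192·172 = 33024.
Need d with 3307·d ≡ 1 (mod 33024). Apply the extended Euclidean algorithm:
33024 = 9×3307 + 3261
3307 = 1×3261 + 46
3261 = 70×46 + 41
46 = 1×41 + 5
41 = 8×5 + 1
5 = 5×1 + 0
Back-substitute:
1 = 41 − 8·5
1 = −8·46 + 9·41
1 = 9·3261 − 638·46
1 = −638·3307 + 647·3261
1 = 647·33024 − 6461·3307
So 3307·(-6461) ≡ 1 (mod 33024), hence d ≡ -6461 ≡ 26563 (mod 33024).

26563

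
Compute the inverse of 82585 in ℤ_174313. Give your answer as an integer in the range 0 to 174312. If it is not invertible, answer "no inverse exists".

Apply the Euclidean algorithm to 174313 and 82585:
174313 = 2·82585 + 9143
82585 = 9·9143 + 298
9143 = 30·298 + 203
298 = 1·203 + 95
203 = 2·95 + 13
95 = 7·13 + 4
13 = 3·4 + 1
4 = 4·1 + 0
Since gcd(82585, 174313) = 1, back-substitute to write 1 as a combination:
1 = 13 − 3·4
1 = −3·95 + 22·13
1 = 22·203 − 47·95
1 = −47·298 + 69·203
1 = 69·9143 − 2117·298
1 = −2117·82585 + 19122·9143
1 = 19122·174313 − 40361·82585
So 82585·(-40361) ≡ 1 (mod 174313), and -40361 ≡ 133952 (mod 174313).

133952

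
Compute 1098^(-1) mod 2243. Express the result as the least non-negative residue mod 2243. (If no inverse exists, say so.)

Extended Euclidean algorithm:
2243 = 2*1098 + 47
1098 = 23*47 + 17
47 = 2*17 + 13
17 = 1*13 + 4
13 = 3*4 + 1
4 = 4*1 + 0
The gcd is 1. Working backward:
1 = 13 − 3·4
1 = −3·17 + 4·13
1 = 4·47 − 11·17
1 = −11·1098 + 257·47
1 = 257·2243 − 525·1098
Thus 1098·(-525) ≡ 1 (mod 2243); reducing, -525 mod 2243 = 1718.

1718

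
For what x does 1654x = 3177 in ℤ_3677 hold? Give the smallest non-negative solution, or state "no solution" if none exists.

3032

First find gcd(1654, 3677):
3677 = 2×1654 + 369
1654 = 4×369 + 178
369 = 2×178 + 13
178 = 13×13 + 9
13 = 1×9 + 4
9 = 2×4 + 1
4 = 4×1 + 0
gcd = 1, so a unique solution mod 3677 exists.
Back-substitute for the Bézout coefficients:
1 = 9 − 2·4
1 = −2·13 + 3·9
1 = 3·178 − 41·13
1 = −41·369 + 85·178
1 = 85·1654 − 381·369
1 = −381·3677 + 847·1654
So 1654·(847) ≡ 1 (mod 3677), giving 1654⁻¹ ≡ 847.
x ≡ 1654⁻¹·3177 ≡ 847·3177 ≡ 3032 (mod 3677).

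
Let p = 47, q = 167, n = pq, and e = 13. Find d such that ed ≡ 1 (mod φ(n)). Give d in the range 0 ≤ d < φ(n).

φ(n) = (p−1)(q−1) = 46·166 = 7636.
Need d with 13·d ≡ 1 (mod 7636). Apply the extended Euclidean algorithm:
7636 = 587*13 + 5
13 = 2*5 + 3
5 = 1*3 + 2
3 = 1*2 + 1
2 = 2*1 + 0
Back-substitute:
1 = 3 − 2
1 = −5 + 2·3
1 = 2·13 − 5·5
1 = −5·7636 + 2937·13
So 13·2937 ≡ 1 (mod 7636), hence d = 2937.

2937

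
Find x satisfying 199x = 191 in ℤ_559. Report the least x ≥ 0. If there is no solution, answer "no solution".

First find gcd(199, 559):
559 = 2×199 + 161
199 = 1×161 + 38
161 = 4×38 + 9
38 = 4×9 + 2
9 = 4×2 + 1
2 = 2×1 + 0
gcd = 1, so a unique solution mod 559 exists.
Back-substitute for the Bézout coefficients:
1 = 9 − 4·2
1 = −4·38 + 17·9
1 = 17·161 − 72·38
1 = −72·199 + 89·161
1 = 89·559 − 250·199
So 199·(-250) ≡ 1 (mod 559), giving 199⁻¹ ≡ 309.
x ≡ 199⁻¹·191 ≡ 309·191 ≡ 324 (mod 559).

324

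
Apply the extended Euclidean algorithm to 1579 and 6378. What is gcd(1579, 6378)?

1

Euclidean algorithm:
6378 = 4*1579 + 62
1579 = 25*62 + 29
62 = 2*29 + 4
29 = 7*4 + 1
4 = 4*1 + 0
gcd(1579, 6378) = 1.
Working backward:
1 = 29 − 7·4
1 = −7·62 + 15·29
1 = 15·1579 − 382·62
1 = −382·6378 + 1543·1579
So 1 = (-382)·6378 + (1543)·1579.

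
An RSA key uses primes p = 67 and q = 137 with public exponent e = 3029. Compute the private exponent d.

4205

φ(n) = (p−1)(q−1) = 66·136 = 8976.
Need d with 3029·d ≡ 1 (mod 8976). Apply the extended Euclidean algorithm:
8976 = 2*3029 + 2918
3029 = 1*2918 + 111
2918 = 26*111 + 32
111 = 3*32 + 15
32 = 2*15 + 2
15 = 7*2 + 1
2 = 2*1 + 0
Back-substitute:
1 = 15 − 7·2
1 = −7·32 + 15·15
1 = 15·111 − 52·32
1 = −52·2918 + 1367·111
1 = 1367·3029 − 1419·2918
1 = −1419·8976 + 4205·3029
So 3029·4205 ≡ 1 (mod 8976), hence d = 4205.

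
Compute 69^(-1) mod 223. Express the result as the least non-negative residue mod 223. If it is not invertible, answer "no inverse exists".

181

Apply the Euclidean algorithm to 223 and 69:
223 = 3·69 + 16
69 = 4·16 + 5
16 = 3·5 + 1
5 = 5·1 + 0
Since gcd(69, 223) = 1, back-substitute to write 1 as a combination:
1 = 16 − 3·5
1 = −3·69 + 13·16
1 = 13·223 − 42·69
Thus 69·(-42) ≡ 1 (mod 223); reducing, -42 mod 223 = 181.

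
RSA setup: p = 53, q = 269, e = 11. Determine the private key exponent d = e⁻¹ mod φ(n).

φ(n) = (p−1)(q−1) = 52·268 = 13936.
Need d with 11·d ≡ 1 (mod 13936). Apply the extended Euclidean algorithm:
13936 = 1266×11 + 10
11 = 1×10 + 1
10 = 10×1 + 0
Back-substitute:
1 = 11 − 10
1 = −13936 + 1267·11
So 11·1267 ≡ 1 (mod 13936), hence d = 1267.

1267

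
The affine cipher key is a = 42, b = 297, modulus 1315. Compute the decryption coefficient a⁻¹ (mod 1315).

Extended Euclidean algorithm:
1315 = 31*42 + 13
42 = 3*13 + 3
13 = 4*3 + 1
3 = 3*1 + 0
The gcd is 1. Working backward:
1 = 13 − 4·3
1 = −4·42 + 13·13
1 = 13·1315 − 407·42
Hence 42⁻¹ ≡ -407 ≡ 908 (mod 1315).

908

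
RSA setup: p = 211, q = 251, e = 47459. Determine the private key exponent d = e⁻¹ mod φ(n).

φ(n) = (p−1)(q−1) = 210·250 = 52500.
Need d with 47459·d ≡ 1 (mod 52500). Apply the extended Euclidean algorithm:
52500 = 1×47459 + 5041
47459 = 9×5041 + 2090
5041 = 2×2090 + 861
2090 = 2×861 + 368
861 = 2×368 + 125
368 = 2×125 + 118
125 = 1×118 + 7
118 = 16×7 + 6
7 = 1×6 + 1
6 = 6×1 + 0
Back-substitute:
1 = 7 − 6
1 = −118 + 17·7
1 = 17·125 − 18·118
1 = −18·368 + 53·125
1 = 53·861 − 124·368
1 = −124·2090 + 301·861
1 = 301·5041 − 726·2090
1 = −726·47459 + 6835·5041
1 = 6835·52500 − 7561·47459
So 47459·(-7561) ≡ 1 (mod 52500), hence d ≡ -7561 ≡ 44939 (mod 52500).

44939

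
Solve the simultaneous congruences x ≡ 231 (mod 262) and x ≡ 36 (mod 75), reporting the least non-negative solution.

4161

Write x = 231 + 262·k. Then 262·k ≡ 36 − 231 ≡ 30 (mod 75).
Need 262⁻¹ mod 75. Extended Euclid on (75, 37):
75 = 2×37 + 1
37 = 37×1 + 0
Back-substitute:
1 = 75 − 2·37
262⁻¹ ≡ 73 (mod 75), so k ≡ 73·30 ≡ 15 (mod 75).
x = 231 + 262·15 = 4161.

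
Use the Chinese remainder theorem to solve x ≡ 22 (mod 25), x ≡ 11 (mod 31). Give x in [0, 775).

197

Write x = 22 + 25·k. Then 25·k ≡ 11 − 22 ≡ 20 (mod 31).
Need 25⁻¹ mod 31. Extended Euclid on (31, 25):
31 = 1*25 + 6
25 = 4*6 + 1
6 = 6*1 + 0
Back-substitute:
1 = 25 − 4·6
1 = −4·31 + 5·25
25⁻¹ ≡ 5 (mod 31), so k ≡ 5·20 ≡ 7 (mod 31).
x = 22 + 25·7 = 197.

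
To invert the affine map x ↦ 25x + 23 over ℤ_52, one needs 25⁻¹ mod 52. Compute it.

Extended Euclidean algorithm:
52 = 2*25 + 2
25 = 12*2 + 1
2 = 2*1 + 0
Since gcd(25, 52) = 1, back-substitute to write 1 as a combination:
1 = 25 − 12·2
1 = −12·52 + 25·25
So 25·25 ≡ 1 (mod 52).

25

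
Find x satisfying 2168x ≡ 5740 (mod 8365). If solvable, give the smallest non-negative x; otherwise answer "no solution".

First find gcd(2168, 8365):
8365 = 3*2168 + 1861
2168 = 1*1861 + 307
1861 = 6*307 + 19
307 = 16*19 + 3
19 = 6*3 + 1
3 = 3*1 + 0
gcd = 1, so a unique solution mod 8365 exists.
Back-substitute for the Bézout coefficients:
1 = 19 − 6·3
1 = −6·307 + 97·19
1 = 97·1861 − 588·307
1 = −588·2168 + 685·1861
1 = 685·8365 − 2643·2168
So 2168·(-2643) ≡ 1 (mod 8365), giving 2168⁻¹ ≡ 5722.
x ≡ 2168⁻¹·5740 ≡ 5722·5740 ≡ 3290 (mod 8365).

3290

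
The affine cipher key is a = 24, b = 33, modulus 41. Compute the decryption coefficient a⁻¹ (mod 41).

Extended Euclidean algorithm:
41 = 1*24 + 17
24 = 1*17 + 7
17 = 2*7 + 3
7 = 2*3 + 1
3 = 3*1 + 0
Since gcd(24, 41) = 1, back-substitute to write 1 as a combination:
1 = 7 − 2·3
1 = −2·17 + 5·7
1 = 5·24 − 7·17
1 = −7·41 + 12·24
So 24·12 ≡ 1 (mod 41).

12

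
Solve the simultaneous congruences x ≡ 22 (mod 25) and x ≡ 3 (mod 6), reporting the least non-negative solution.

Write x = 22 + 25·k. Then 25·k ≡ 3 − 22 ≡ 5 (mod 6).
Need 25⁻¹ mod 6. Extended Euclid on (6, 1):
6 = 6*1 + 0
25⁻¹ ≡ 1 (mod 6), so k ≡ 1·5 ≡ 5 (mod 6).
x = 22 + 25·5 = 147.

147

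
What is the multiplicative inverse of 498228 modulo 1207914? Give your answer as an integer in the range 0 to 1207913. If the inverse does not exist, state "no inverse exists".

Euclidean algorithm on 1207914, 498228:
1207914 = 2*498228 + 211458
498228 = 2*211458 + 75312
211458 = 2*75312 + 60834
75312 = 1*60834 + 14478
60834 = 4*14478 + 2922
14478 = 4*2922 + 2790
2922 = 1*2790 + 132
2790 = 21*132 + 18
132 = 7*18 + 6
18 = 3*6 + 0
gcd(498228, 1207914) = 6 ≠ 1, so 498228 has no multiplicative inverse modulo 1207914.

no inverse exists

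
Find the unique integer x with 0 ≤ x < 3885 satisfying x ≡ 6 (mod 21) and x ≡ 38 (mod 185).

1518

Write x = 6 + 21·k. Then 21·k ≡ 38 − 6 ≡ 32 (mod 185).
Need 21⁻¹ mod 185. Extended Euclid on (185, 21):
185 = 8·21 + 17
21 = 1·17 + 4
17 = 4·4 + 1
4 = 4·1 + 0
Back-substitute:
1 = 17 − 4·4
1 = −4·21 + 5·17
1 = 5·185 − 44·21
21⁻¹ ≡ 141 (mod 185), so k ≡ 141·32 ≡ 72 (mod 185).
x = 6 + 21·72 = 1518.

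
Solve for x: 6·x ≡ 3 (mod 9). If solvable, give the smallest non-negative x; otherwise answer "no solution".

2

First find gcd(6, 9):
9 = 1*6 + 3
6 = 2*3 + 0
gcd = 3 and 3 | 3, so solutions exist. Divide through by 3: 2x ≡ 1 (mod 3).
Now find 2⁻¹ mod 3:
3 = 1·2 + 1
2 = 2·1 + 0
Back-substitute:
1 = 3 − 2
So 2·(-1) ≡ 1 (mod 3), i.e. 2⁻¹ ≡ 2.
Then x ≡ 2·1 ≡ 2 (mod 3); the smallest non-negative solution is x = 2.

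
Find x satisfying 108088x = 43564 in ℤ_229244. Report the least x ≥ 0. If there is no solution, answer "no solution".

48270

First find gcd(108088, 229244):
229244 = 2×108088 + 13068
108088 = 8×13068 + 3544
13068 = 3×3544 + 2436
3544 = 1×2436 + 1108
2436 = 2×1108 + 220
1108 = 5×220 + 8
220 = 27×8 + 4
8 = 2×4 + 0
gcd = 4 and 4 | 43564, so solutions exist. Divide through by 4: 27022x ≡ 10891 (mod 57311).
Now find 27022⁻¹ mod 57311:
57311 = 2×27022 + 3267
27022 = 8×3267 + 886
3267 = 3×886 + 609
886 = 1×609 + 277
609 = 2×277 + 55
277 = 5×55 + 2
55 = 27×2 + 1
2 = 2×1 + 0
Back-substitute:
1 = 55 − 27·2
1 = −27·277 + 136·55
1 = 136·609 − 299·277
1 = −299·886 + 435·609
1 = 435·3267 − 1604·886
1 = −1604·27022 + 13267·3267
1 = 13267·57311 − 28138·27022
So 27022·(-28138) ≡ 1 (mod 57311), i.e. 27022⁻¹ ≡ 29173.
Then x ≡ 29173·10891 ≡ 48270 (mod 57311); the smallest non-negative solution is x = 48270.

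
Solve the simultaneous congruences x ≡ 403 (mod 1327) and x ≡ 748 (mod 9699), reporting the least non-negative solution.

3288709

Write x = 403 + 1327·k. Then 1327·k ≡ 748 − 403 ≡ 345 (mod 9699).
Need 1327⁻¹ mod 9699. Extended Euclid on (9699, 1327):
9699 = 7*1327 + 410
1327 = 3*410 + 97
410 = 4*97 + 22
97 = 4*22 + 9
22 = 2*9 + 4
9 = 2*4 + 1
4 = 4*1 + 0
Back-substitute:
1 = 9 − 2·4
1 = −2·22 + 5·9
1 = 5·97 − 22·22
1 = −22·410 + 93·97
1 = 93·1327 − 301·410
1 = −301·9699 + 2200·1327
1327⁻¹ ≡ 2200 (mod 9699), so k ≡ 2200·345 ≡ 2478 (mod 9699).
x = 403 + 1327·2478 = 3288709.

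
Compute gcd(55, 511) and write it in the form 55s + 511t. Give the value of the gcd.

Apply Euclid's algorithm to 511 and 55:
511 = 9·55 + 16
55 = 3·16 + 7
16 = 2·7 + 2
7 = 3·2 + 1
2 = 2·1 + 0
gcd(55, 511) = 1.
Back-substituting:
1 = 7 − 3·2
1 = −3·16 + 7·7
1 = 7·55 − 24·16
1 = −24·511 + 223·55
So 1 = (-24)·511 + (223)·55.

1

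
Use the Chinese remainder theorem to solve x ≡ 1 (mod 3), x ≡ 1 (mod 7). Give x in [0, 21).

Write x = 1 + 3·k. Then 3·k ≡ 1 − 1 ≡ 0 (mod 7).
Need 3⁻¹ mod 7. Extended Euclid on (7, 3):
7 = 2·3 + 1
3 = 3·1 + 0
Back-substitute:
1 = 7 − 2·3
3⁻¹ ≡ 5 (mod 7), so k ≡ 5·0 ≡ 0 (mod 7).
x = 1 + 3·0 = 1.

1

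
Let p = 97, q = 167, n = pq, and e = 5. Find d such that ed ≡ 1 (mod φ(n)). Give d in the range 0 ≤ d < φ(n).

12749

φ(n) = (p−1)(q−1) = 96·166 = 15936.
Need d with 5·d ≡ 1 (mod 15936). Apply the extended Euclidean algorithm:
15936 = 3187×5 + 1
5 = 5×1 + 0
Back-substitute:
1 = 15936 − 3187·5
So 5·(-3187) ≡ 1 (mod 15936), hence d ≡ -3187 ≡ 12749 (mod 15936).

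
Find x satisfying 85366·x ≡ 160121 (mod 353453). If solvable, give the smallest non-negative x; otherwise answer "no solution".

First find gcd(85366, 353453):
353453 = 4×85366 + 11989
85366 = 7×11989 + 1443
11989 = 8×1443 + 445
1443 = 3×445 + 108
445 = 4×108 + 13
108 = 8×13 + 4
13 = 3×4 + 1
4 = 4×1 + 0
gcd = 1, so a unique solution mod 353453 exists.
Back-substitute for the Bézout coefficients:
1 = 13 − 3·4
1 = −3·108 + 25·13
1 = 25·445 − 103·108
1 = −103·1443 + 334·445
1 = 334·11989 − 2775·1443
1 = −2775·85366 + 19759·11989
1 = 19759·353453 − 81811·85366
So 85366·(-81811) ≡ 1 (mod 353453), giving 85366⁻¹ ≡ 271642.
x ≡ 85366⁻¹·160121 ≡ 271642·160121 ≡ 15955 (mod 353453).

15955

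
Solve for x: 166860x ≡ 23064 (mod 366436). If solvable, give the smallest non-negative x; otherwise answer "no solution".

70013

First find gcd(166860, 366436):
366436 = 2·166860 + 32716
166860 = 5·32716 + 3280
32716 = 9·3280 + 3196
3280 = 1·3196 + 84
3196 = 38·84 + 4
84 = 21·4 + 0
gcd = 4 and 4 | 23064, so solutions exist. Divide through by 4: 41715x ≡ 5766 (mod 91609).
Now find 41715⁻¹ mod 91609:
91609 = 2·41715 + 8179
41715 = 5·8179 + 820
8179 = 9·820 + 799
820 = 1·799 + 21
799 = 38·21 + 1
21 = 21·1 + 0
Back-substitute:
1 = 799 − 38·21
1 = −38·820 + 39·799
1 = 39·8179 − 389·820
1 = −389·41715 + 1984·8179
1 = 1984·91609 − 4357·41715
So 41715·(-4357) ≡ 1 (mod 91609), i.e. 41715⁻¹ ≡ 87252.
Then x ≡ 87252·5766 ≡ 70013 (mod 91609); the smallest non-negative solution is x = 70013.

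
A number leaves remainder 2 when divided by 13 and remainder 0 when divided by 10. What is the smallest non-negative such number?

80

Write x = 2 + 13·k. Then 13·k ≡ 0 − 2 ≡ 8 (mod 10).
Need 13⁻¹ mod 10. Extended Euclid on (10, 3):
10 = 3·3 + 1
3 = 3·1 + 0
Back-substitute:
1 = 10 − 3·3
13⁻¹ ≡ 7 (mod 10), so k ≡ 7·8 ≡ 6 (mod 10).
x = 2 + 13·6 = 80.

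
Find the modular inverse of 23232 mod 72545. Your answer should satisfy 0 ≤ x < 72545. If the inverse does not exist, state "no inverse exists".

no inverse exists

Euclidean algorithm on 72545, 23232:
72545 = 3·23232 + 2849
23232 = 8·2849 + 440
2849 = 6·440 + 209
440 = 2·209 + 22
209 = 9·22 + 11
22 = 2·11 + 0
The gcd is 11, not 1, hence no inverse exists.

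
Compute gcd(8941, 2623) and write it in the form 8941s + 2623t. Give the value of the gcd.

1

Repeated division:
8941 = 3*2623 + 1072
2623 = 2*1072 + 479
1072 = 2*479 + 114
479 = 4*114 + 23
114 = 4*23 + 22
23 = 1*22 + 1
22 = 22*1 + 0
gcd(8941, 2623) = 1.
Express as a combination:
1 = 23 − 22
1 = −114 + 5·23
1 = 5·479 − 21·114
1 = −21·1072 + 47·479
1 = 47·2623 − 115·1072
1 = −115·8941 + 392·2623
So 1 = (-115)·8941 + (392)·2623.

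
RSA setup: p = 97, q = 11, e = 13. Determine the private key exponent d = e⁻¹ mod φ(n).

517

φ(n) = (p−1)(q−1) = 96·10 = 960.
Need d with 13·d ≡ 1 (mod 960). Apply the extended Euclidean algorithm:
960 = 73*13 + 11
13 = 1*11 + 2
11 = 5*2 + 1
2 = 2*1 + 0
Back-substitute:
1 = 11 − 5·2
1 = −5·13 + 6·11
1 = 6·960 − 443·13
So 13·(-443) ≡ 1 (mod 960), hence d ≡ -443 ≡ 517 (mod 960).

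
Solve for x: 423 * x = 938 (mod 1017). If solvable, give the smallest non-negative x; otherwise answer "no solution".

no solution

gcd(423, 1017):
1017 = 2*423 + 171
423 = 2*171 + 81
171 = 2*81 + 9
81 = 9*9 + 0
gcd = 9, but 9 ∤ 938, so the congruence has no solution.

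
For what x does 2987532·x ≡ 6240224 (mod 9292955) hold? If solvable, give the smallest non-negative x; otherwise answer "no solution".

First find gcd(2987532, 9292955):
9292955 = 3·2987532 + 330359
2987532 = 9·330359 + 14301
330359 = 23·14301 + 1436
14301 = 9·1436 + 1377
1436 = 1·1377 + 59
1377 = 23·59 + 20
59 = 2·20 + 19
20 = 1·19 + 1
19 = 19·1 + 0
gcd = 1, so a unique solution mod 9292955 exists.
Back-substitute for the Bézout coefficients:
1 = 20 − 19
1 = −59 + 3·20
1 = 3·1377 − 70·59
1 = −70·1436 + 73·1377
1 = 73·14301 − 727·1436
1 = −727·330359 + 16794·14301
1 = 16794·2987532 − 151873·330359
1 = −151873·9292955 + 472413·2987532
So 2987532·(472413) ≡ 1 (mod 9292955), giving 2987532⁻¹ ≡ 472413.
x ≡ 2987532⁻¹·6240224 ≡ 472413·6240224 ≡ 5290637 (mod 9292955).

5290637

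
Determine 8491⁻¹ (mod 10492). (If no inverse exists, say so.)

gcd(10492, 8491) by repeated division:
10492 = 1×8491 + 2001
8491 = 4×2001 + 487
2001 = 4×487 + 53
487 = 9×53 + 10
53 = 5×10 + 3
10 = 3×3 + 1
3 = 3×1 + 0
The gcd is 1. Working backward:
1 = 10 − 3·3
1 = −3·53 + 16·10
1 = 16·487 − 147·53
1 = −147·2001 + 604·487
1 = 604·8491 − 2563·2001
1 = −2563·10492 + 3167·8491
So 8491·3167 ≡ 1 (mod 10492).

3167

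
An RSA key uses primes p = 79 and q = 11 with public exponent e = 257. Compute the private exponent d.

φ(n) = (p−1)(q−1) = 78·10 = 780.
Need d with 257·d ≡ 1 (mod 780). Apply the extended Euclidean algorithm:
780 = 3*257 + 9
257 = 28*9 + 5
9 = 1*5 + 4
5 = 1*4 + 1
4 = 4*1 + 0
Back-substitute:
1 = 5 − 4
1 = −9 + 2·5
1 = 2·257 − 57·9
1 = −57·780 + 173·257
So 257·173 ≡ 1 (mod 780), hence d = 173.

173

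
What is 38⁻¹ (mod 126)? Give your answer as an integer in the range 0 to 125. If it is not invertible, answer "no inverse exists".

no inverse exists

Compute gcd(38, 126):
126 = 3·38 + 12
38 = 3·12 + 2
12 = 6·2 + 0
gcd(38, 126) = 2 ≠ 1, so 38 has no multiplicative inverse modulo 126.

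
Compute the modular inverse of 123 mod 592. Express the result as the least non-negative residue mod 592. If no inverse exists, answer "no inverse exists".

gcd(592, 123) by repeated division:
592 = 4*123 + 100
123 = 1*100 + 23
100 = 4*23 + 8
23 = 2*8 + 7
8 = 1*7 + 1
7 = 7*1 + 0
The gcd is 1. Working backward:
1 = 8 − 7
1 = −23 + 3·8
1 = 3·100 − 13·23
1 = −13·123 + 16·100
1 = 16·592 − 77·123
Thus 123·(-77) ≡ 1 (mod 592); reducing, -77 mod 592 = 515.

515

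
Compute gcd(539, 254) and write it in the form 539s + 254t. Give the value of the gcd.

1

Euclidean algorithm:
539 = 2*254 + 31
254 = 8*31 + 6
31 = 5*6 + 1
6 = 6*1 + 0
gcd(539, 254) = 1.
Working backward:
1 = 31 − 5·6
1 = −5·254 + 41·31
1 = 41·539 − 87·254
So 1 = (41)·539 + (-87)·254.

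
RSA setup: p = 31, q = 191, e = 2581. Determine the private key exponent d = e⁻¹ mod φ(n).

φ(n) = (p−1)(q−1) = 30·190 = 5700.
Need d with 2581·d ≡ 1 (mod 5700). Apply the extended Euclidean algorithm:
5700 = 2·2581 + 538
2581 = 4·538 + 429
538 = 1·429 + 109
429 = 3·109 + 102
109 = 1·102 + 7
102 = 14·7 + 4
7 = 1·4 + 3
4 = 1·3 + 1
3 = 3·1 + 0
Back-substitute:
1 = 4 − 3
1 = −7 + 2·4
1 = 2·102 − 29·7
1 = −29·109 + 31·102
1 = 31·429 − 122·109
1 = −122·538 + 153·429
1 = 153·2581 − 734·538
1 = −734·5700 + 1621·2581
So 2581·1621 ≡ 1 (mod 5700), hence d = 1621.

1621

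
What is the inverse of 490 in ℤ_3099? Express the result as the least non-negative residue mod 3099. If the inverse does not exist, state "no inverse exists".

955

Apply the Euclidean algorithm to 3099 and 490:
3099 = 6×490 + 159
490 = 3×159 + 13
159 = 12×13 + 3
13 = 4×3 + 1
3 = 3×1 + 0
The gcd is 1. Working backward:
1 = 13 − 4·3
1 = −4·159 + 49·13
1 = 49·490 − 151·159
1 = −151·3099 + 955·490
So 490·955 ≡ 1 (mod 3099).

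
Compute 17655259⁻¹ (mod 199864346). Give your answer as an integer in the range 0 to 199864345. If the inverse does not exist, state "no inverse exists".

171738349

Extended Euclidean algorithm:
199864346 = 11×17655259 + 5656497
17655259 = 3×5656497 + 685768
5656497 = 8×685768 + 170353
685768 = 4×170353 + 4356
170353 = 39×4356 + 469
4356 = 9×469 + 135
469 = 3×135 + 64
135 = 2×64 + 7
64 = 9×7 + 1
7 = 7×1 + 0
gcd = 1, so the inverse exists. Back-substitute:
1 = 64 − 9·7
1 = −9·135 + 19·64
1 = 19·469 − 66·135
1 = −66·4356 + 613·469
1 = 613·170353 − 23973·4356
1 = −23973·685768 + 96505·170353
1 = 96505·5656497 − 796013·685768
1 = −796013·17655259 + 2484544·5656497
1 = 2484544·199864346 − 28125997·17655259
Hence 17655259⁻¹ ≡ -28125997 ≡ 171738349 (mod 199864346).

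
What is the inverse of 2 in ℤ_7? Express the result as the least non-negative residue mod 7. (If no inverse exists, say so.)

Extended Euclidean algorithm:
7 = 3*2 + 1
2 = 2*1 + 0
The gcd is 1. Working backward:
1 = 7 − 3·2
Hence 2⁻¹ ≡ -3 ≡ 4 (mod 7).

4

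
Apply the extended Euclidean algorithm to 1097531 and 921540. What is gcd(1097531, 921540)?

Apply Euclid's algorithm to 1097531 and 921540:
1097531 = 1*921540 + 175991
921540 = 5*175991 + 41585
175991 = 4*41585 + 9651
41585 = 4*9651 + 2981
9651 = 3*2981 + 708
2981 = 4*708 + 149
708 = 4*149 + 112
149 = 1*112 + 37
112 = 3*37 + 1
37 = 37*1 + 0
gcd(1097531, 921540) = 1.
Back-substituting:
1 = 112 − 3·37
1 = −3·149 + 4·112
1 = 4·708 − 19·149
1 = −19·2981 + 80·708
1 = 80·9651 − 259·2981
1 = −259·41585 + 1116·9651
1 = 1116·175991 − 4723·41585
1 = −4723·921540 + 24731·175991
1 = 24731·1097531 − 29454·921540
So 1 = (24731)·1097531 + (-29454)·921540.

1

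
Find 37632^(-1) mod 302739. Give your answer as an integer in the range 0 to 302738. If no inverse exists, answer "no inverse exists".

Compute gcd(37632, 302739):
302739 = 8*37632 + 1683
37632 = 22*1683 + 606
1683 = 2*606 + 471
606 = 1*471 + 135
471 = 3*135 + 66
135 = 2*66 + 3
66 = 22*3 + 0
gcd(37632, 302739) = 3 ≠ 1, so 37632 has no multiplicative inverse modulo 302739.

no inverse exists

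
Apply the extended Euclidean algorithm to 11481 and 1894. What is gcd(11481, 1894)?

Repeated division:
11481 = 6*1894 + 117
1894 = 16*117 + 22
117 = 5*22 + 7
22 = 3*7 + 1
7 = 7*1 + 0
gcd(11481, 1894) = 1.
Back-substituting:
1 = 22 − 3·7
1 = −3·117 + 16·22
1 = 16·1894 − 259·117
1 = −259·11481 + 1570·1894
So 1 = (-259)·11481 + (1570)·1894.

1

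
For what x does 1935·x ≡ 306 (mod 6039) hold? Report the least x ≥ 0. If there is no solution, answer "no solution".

409

First find gcd(1935, 6039):
6039 = 3·1935 + 234
1935 = 8·234 + 63
234 = 3·63 + 45
63 = 1·45 + 18
45 = 2·18 + 9
18 = 2·9 + 0
gcd = 9 and 9 | 306, so solutions exist. Divide through by 9: 215x ≡ 34 (mod 671).
Now find 215⁻¹ mod 671:
671 = 3×215 + 26
215 = 8×26 + 7
26 = 3×7 + 5
7 = 1×5 + 2
5 = 2×2 + 1
2 = 2×1 + 0
Back-substitute:
1 = 5 − 2·2
1 = −2·7 + 3·5
1 = 3·26 − 11·7
1 = −11·215 + 91·26
1 = 91·671 − 284·215
So 215·(-284) ≡ 1 (mod 671), i.e. 215⁻¹ ≡ 387.
Then x ≡ 387·34 ≡ 409 (mod 671); the smallest non-negative solution is x = 409.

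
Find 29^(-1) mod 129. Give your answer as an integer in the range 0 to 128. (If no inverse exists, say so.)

Extended Euclidean algorithm:
129 = 4·29 + 13
29 = 2·13 + 3
13 = 4·3 + 1
3 = 3·1 + 0
gcd = 1, so the inverse exists. Back-substitute:
1 = 13 − 4·3
1 = −4·29 + 9·13
1 = 9·129 − 40·29
So 29·(-40) ≡ 1 (mod 129), and -40 ≡ 89 (mod 129).

89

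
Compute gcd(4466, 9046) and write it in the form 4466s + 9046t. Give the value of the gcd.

Repeated division:
9046 = 2*4466 + 114
4466 = 39*114 + 20
114 = 5*20 + 14
20 = 1*14 + 6
14 = 2*6 + 2
6 = 3*2 + 0
gcd(4466, 9046) = 2.
Express as a combination:
2 = 14 − 2·6
2 = −2·20 + 3·14
2 = 3·114 − 17·20
2 = −17·4466 + 666·114
2 = 666·9046 − 1349·4466
So 2 = (666)·9046 + (-1349)·4466.

2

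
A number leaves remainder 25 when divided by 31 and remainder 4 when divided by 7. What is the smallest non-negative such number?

25

Write x = 25 + 31·k. Then 31·k ≡ 4 − 25 ≡ 0 (mod 7).
Need 31⁻¹ mod 7. Extended Euclid on (7, 3):
7 = 2·3 + 1
3 = 3·1 + 0
Back-substitute:
1 = 7 − 2·3
31⁻¹ ≡ 5 (mod 7), so k ≡ 5·0 ≡ 0 (mod 7).
x = 25 + 31·0 = 25.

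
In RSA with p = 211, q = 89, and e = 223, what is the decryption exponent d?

φ(n) = (p−1)(q−1) = 210·88 = 18480.
Need d with 223·d ≡ 1 (mod 18480). Apply the extended Euclidean algorithm:
18480 = 82×223 + 194
223 = 1×194 + 29
194 = 6×29 + 20
29 = 1×20 + 9
20 = 2×9 + 2
9 = 4×2 + 1
2 = 2×1 + 0
Back-substitute:
1 = 9 − 4·2
1 = −4·20 + 9·9
1 = 9·29 − 13·20
1 = −13·194 + 87·29
1 = 87·223 − 100·194
1 = −100·18480 + 8287·223
So 223·8287 ≡ 1 (mod 18480), hence d = 8287.

8287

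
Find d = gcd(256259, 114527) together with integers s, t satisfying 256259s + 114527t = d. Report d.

Euclidean algorithm:
256259 = 2×114527 + 27205
114527 = 4×27205 + 5707
27205 = 4×5707 + 4377
5707 = 1×4377 + 1330
4377 = 3×1330 + 387
1330 = 3×387 + 169
387 = 2×169 + 49
169 = 3×49 + 22
49 = 2×22 + 5
22 = 4×5 + 2
5 = 2×2 + 1
2 = 2×1 + 0
gcd(256259, 114527) = 1.
Back-substituting:
1 = 5 − 2·2
1 = −2·22 + 9·5
1 = 9·49 − 20·22
1 = −20·169 + 69·49
1 = 69·387 − 158·169
1 = −158·1330 + 543·387
1 = 543·4377 − 1787·1330
1 = −1787·5707 + 2330·4377
1 = 2330·27205 − 11107·5707
1 = −11107·114527 + 46758·27205
1 = 46758·256259 − 104623·114527
So 1 = (46758)·256259 + (-104623)·114527.

1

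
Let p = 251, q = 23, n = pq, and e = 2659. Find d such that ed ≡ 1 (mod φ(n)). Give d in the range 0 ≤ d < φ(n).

1239

φ(n) = (p−1)(q−1) = 250·22 = 5500.
Need d with 2659·d ≡ 1 (mod 5500). Apply the extended Euclidean algorithm:
5500 = 2·2659 + 182
2659 = 14·182 + 111
182 = 1·111 + 71
111 = 1·71 + 40
71 = 1·40 + 31
40 = 1·31 + 9
31 = 3·9 + 4
9 = 2·4 + 1
4 = 4·1 + 0
Back-substitute:
1 = 9 − 2·4
1 = −2·31 + 7·9
1 = 7·40 − 9·31
1 = −9·71 + 16·40
1 = 16·111 − 25·71
1 = −25·182 + 41·111
1 = 41·2659 − 599·182
1 = −599·5500 + 1239·2659
So 2659·1239 ≡ 1 (mod 5500), hence d = 1239.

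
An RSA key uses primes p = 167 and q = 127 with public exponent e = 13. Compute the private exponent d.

φ(n) = (p−1)(q−1) = 166·126 = 20916.
Need d with 13·d ≡ 1 (mod 20916). Apply the extended Euclidean algorithm:
20916 = 1608·13 + 12
13 = 1·12 + 1
12 = 12·1 + 0
Back-substitute:
1 = 13 − 12
1 = −20916 + 1609·13
So 13·1609 ≡ 1 (mod 20916), hence d = 1609.

1609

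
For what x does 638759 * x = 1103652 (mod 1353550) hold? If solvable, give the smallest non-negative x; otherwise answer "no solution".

55728

First find gcd(638759, 1353550):
1353550 = 2·638759 + 76032
638759 = 8·76032 + 30503
76032 = 2·30503 + 15026
30503 = 2·15026 + 451
15026 = 33·451 + 143
451 = 3·143 + 22
143 = 6·22 + 11
22 = 2·11 + 0
gcd = 11 and 11 | 1103652, so solutions exist. Divide through by 11: 58069x ≡ 100332 (mod 123050).
Now find 58069⁻¹ mod 123050:
123050 = 2·58069 + 6912
58069 = 8·6912 + 2773
6912 = 2·2773 + 1366
2773 = 2·1366 + 41
1366 = 33·41 + 13
41 = 3·13 + 2
13 = 6·2 + 1
2 = 2·1 + 0
Back-substitute:
1 = 13 − 6·2
1 = −6·41 + 19·13
1 = 19·1366 − 633·41
1 = −633·2773 + 1285·1366
1 = 1285·6912 − 3203·2773
1 = −3203·58069 + 26909·6912
1 = 26909·123050 − 57021·58069
So 58069·(-57021) ≡ 1 (mod 123050), i.e. 58069⁻¹ ≡ 66029.
Then x ≡ 66029·100332 ≡ 55728 (mod 123050); the smallest non-negative solution is x = 55728.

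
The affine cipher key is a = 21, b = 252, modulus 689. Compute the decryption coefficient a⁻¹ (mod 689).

Apply the Euclidean algorithm to 689 and 21:
689 = 32×21 + 17
21 = 1×17 + 4
17 = 4×4 + 1
4 = 4×1 + 0
gcd = 1, so the inverse exists. Back-substitute:
1 = 17 − 4·4
1 = −4·21 + 5·17
1 = 5·689 − 164·21
Thus 21·(-164) ≡ 1 (mod 689); reducing, -164 mod 689 = 525.

525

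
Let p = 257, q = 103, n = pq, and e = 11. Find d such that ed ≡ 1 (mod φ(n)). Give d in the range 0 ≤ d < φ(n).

14243

φ(n) = (p−1)(q−1) = 256·102 = 26112.
Need d with 11·d ≡ 1 (mod 26112). Apply the extended Euclidean algorithm:
26112 = 2373*11 + 9
11 = 1*9 + 2
9 = 4*2 + 1
2 = 2*1 + 0
Back-substitute:
1 = 9 − 4·2
1 = −4·11 + 5·9
1 = 5·26112 − 11869·11
So 11·(-11869) ≡ 1 (mod 26112), hence d ≡ -11869 ≡ 14243 (mod 26112).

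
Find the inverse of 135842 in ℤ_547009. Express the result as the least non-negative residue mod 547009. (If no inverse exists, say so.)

322857

Run Euclid on (547009, 135842):
547009 = 4·135842 + 3641
135842 = 37·3641 + 1125
3641 = 3·1125 + 266
1125 = 4·266 + 61
266 = 4·61 + 22
61 = 2·22 + 17
22 = 1·17 + 5
17 = 3·5 + 2
5 = 2·2 + 1
2 = 2·1 + 0
gcd = 1, so the inverse exists. Back-substitute:
1 = 5 − 2·2
1 = −2·17 + 7·5
1 = 7·22 − 9·17
1 = −9·61 + 25·22
1 = 25·266 − 109·61
1 = −109·1125 + 461·266
1 = 461·3641 − 1492·1125
1 = −1492·135842 + 55665·3641
1 = 55665·547009 − 224152·135842
Thus 135842·(-224152) ≡ 1 (mod 547009); reducing, -224152 mod 547009 = 322857.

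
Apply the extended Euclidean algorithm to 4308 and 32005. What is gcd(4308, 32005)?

Apply Euclid's algorithm to 32005 and 4308:
32005 = 7×4308 + 1849
4308 = 2×1849 + 610
1849 = 3×610 + 19
610 = 32×19 + 2
19 = 9×2 + 1
2 = 2×1 + 0
gcd(4308, 32005) = 1.
Express as a combination:
1 = 19 − 9·2
1 = −9·610 + 289·19
1 = 289·1849 − 876·610
1 = −876·4308 + 2041·1849
1 = 2041·32005 − 15163·4308
So 1 = (2041)·32005 + (-15163)·4308.

1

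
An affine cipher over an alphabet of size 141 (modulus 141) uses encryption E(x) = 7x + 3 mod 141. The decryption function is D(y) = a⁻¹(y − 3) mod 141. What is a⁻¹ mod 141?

121

Extended Euclidean algorithm:
141 = 20×7 + 1
7 = 7×1 + 0
gcd = 1, so the inverse exists. Back-substitute:
1 = 141 − 20·7
So 7·(-20) ≡ 1 (mod 141), and -20 ≡ 121 (mod 141).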